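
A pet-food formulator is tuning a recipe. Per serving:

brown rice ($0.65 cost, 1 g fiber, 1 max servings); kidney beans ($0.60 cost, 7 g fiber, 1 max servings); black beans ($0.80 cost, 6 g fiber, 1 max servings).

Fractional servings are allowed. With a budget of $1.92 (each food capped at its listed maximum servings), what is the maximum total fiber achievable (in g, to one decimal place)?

13.8 g

Fiber per dollar: kidney beans 11.67, black beans 7.5, brown rice 1.538.
Take 1 serving of kidney beans: spends $0.60, +7.0 g fiber (running total 7.0 g).
Take 1 serving of black beans: spends $0.80, +6.0 g fiber (running total 13.0 g).
Take 0.8 servings of brown rice: spends $0.52, +0.8 g fiber (running total 13.8 g).
Filling greedily by fiber-per-dollar is optimal for one linear limit, giving 13.8 g.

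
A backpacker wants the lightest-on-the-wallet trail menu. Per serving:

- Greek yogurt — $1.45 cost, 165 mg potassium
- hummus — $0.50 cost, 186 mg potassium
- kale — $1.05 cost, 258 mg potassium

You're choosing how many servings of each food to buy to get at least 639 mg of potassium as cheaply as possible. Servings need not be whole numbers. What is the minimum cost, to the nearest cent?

Cost per mg of potassium: hummus $0.0027, kale $0.0041, Greek yogurt $0.0088.
With no serving limits, use only hummus: 639 mg / 186 mg = 3.435 servings × $0.50 = $1.72.

$1.72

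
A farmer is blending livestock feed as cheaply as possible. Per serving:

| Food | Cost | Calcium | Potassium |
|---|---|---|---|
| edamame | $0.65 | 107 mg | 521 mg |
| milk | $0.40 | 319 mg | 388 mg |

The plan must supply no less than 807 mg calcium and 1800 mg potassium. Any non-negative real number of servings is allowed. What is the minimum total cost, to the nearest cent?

$1.86

Check every corner: each single food scaled to meet both minima, and each pair solved so both constraints bind.
edamame only: max(807/107, 1800/521) = 7.542 servings → $4.90.
milk only: max(807/319, 1800/388) = 4.639 servings → $1.86.
edamame + milk with both tight: 2.094 servings and 1.827 servings → $2.09.
Cheapest feasible corner: $1.86.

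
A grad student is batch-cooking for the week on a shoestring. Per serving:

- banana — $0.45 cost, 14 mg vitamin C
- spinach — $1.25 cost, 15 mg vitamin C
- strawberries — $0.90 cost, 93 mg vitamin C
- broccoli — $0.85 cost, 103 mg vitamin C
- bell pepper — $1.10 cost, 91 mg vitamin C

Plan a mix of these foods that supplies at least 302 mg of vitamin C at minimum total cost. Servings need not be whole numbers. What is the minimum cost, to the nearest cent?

$2.49

Cost per mg of vitamin C: broccoli $0.0083, strawberries $0.0097, bell pepper $0.0121, banana $0.0321, spinach $0.0833.
With no serving limits, use only broccoli: 302 mg / 103 mg = 2.932 servings × $0.85 = $2.49.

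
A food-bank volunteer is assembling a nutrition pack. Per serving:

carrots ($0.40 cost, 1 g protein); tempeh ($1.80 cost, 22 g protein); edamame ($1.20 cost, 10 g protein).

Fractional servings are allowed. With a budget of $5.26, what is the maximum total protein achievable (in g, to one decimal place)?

64.3 g

Protein per dollar: tempeh 12.22, edamame 8.333, carrots 2.5.
With no serving limits, spend the whole cost allowance on tempeh: $5.26 / $1.80 × 22 g = 64.3 g.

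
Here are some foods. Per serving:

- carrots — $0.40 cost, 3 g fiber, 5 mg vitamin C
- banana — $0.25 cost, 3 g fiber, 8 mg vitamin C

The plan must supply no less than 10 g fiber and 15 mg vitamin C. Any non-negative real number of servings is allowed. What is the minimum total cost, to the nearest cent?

$0.83

Compare the cost at each extreme point of the feasible region.
carrots only: max(10/3, 15/5) = 3.333 servings → $1.33.
banana only: max(10/3, 15/8) = 3.333 servings → $0.83.
carrots + banana: intersection lies outside the first quadrant.
So the least-cost plan costs $0.83.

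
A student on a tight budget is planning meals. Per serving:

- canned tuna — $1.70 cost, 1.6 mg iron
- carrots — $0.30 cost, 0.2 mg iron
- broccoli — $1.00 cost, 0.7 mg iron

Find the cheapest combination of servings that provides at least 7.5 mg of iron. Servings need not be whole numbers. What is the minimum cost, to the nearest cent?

Cost per mg of iron: canned tuna $1.0625, broccoli $1.4286, carrots $1.5000.
With no serving limits, use only canned tuna: 7.5 mg / 1.6 mg = 4.688 servings × $1.70 = $7.97.

$7.97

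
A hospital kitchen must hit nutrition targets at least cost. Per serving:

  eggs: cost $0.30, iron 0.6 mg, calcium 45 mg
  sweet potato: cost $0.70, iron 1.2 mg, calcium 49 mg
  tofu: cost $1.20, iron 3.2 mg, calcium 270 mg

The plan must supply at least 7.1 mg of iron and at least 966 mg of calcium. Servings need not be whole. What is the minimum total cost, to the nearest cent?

$4.29

At the optimum either one food covers both requirements or two foods hit both targets exactly; no other combination can be cheaper.
eggs only: max(7.1/0.6, 966/45) = 21.47 servings → $6.44.
sweet potato only: max(7.1/1.2, 966/49) = 19.71 servings → $13.80.
tofu only: max(7.1/3.2, 966/270) = 3.578 servings → $4.29.
eggs + sweet potato with both targets exact would need a negative amount; discard.
eggs + tofu with both targets exact would need a negative amount; discard.
sweet potato + tofu: intersection lies outside the first quadrant.
Cheapest feasible corner: $4.29.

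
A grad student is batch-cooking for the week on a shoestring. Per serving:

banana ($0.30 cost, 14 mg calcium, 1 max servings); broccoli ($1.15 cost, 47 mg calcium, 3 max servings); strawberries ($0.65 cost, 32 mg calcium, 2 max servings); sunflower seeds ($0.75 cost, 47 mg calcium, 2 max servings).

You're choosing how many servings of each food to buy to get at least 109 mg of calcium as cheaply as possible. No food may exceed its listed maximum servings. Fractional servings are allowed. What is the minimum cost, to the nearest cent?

$1.80

Cost per mg of calcium: sunflower seeds $0.0160, strawberries $0.0203, banana $0.0214, broccoli $0.0245.
Take 2 servings of sunflower seeds: +94.0 mg calcium for $1.50 (total $1.50, still need 15.0 mg).
Take 0.4688 servings of strawberries: +15.0 mg calcium for $0.30 (total $1.80, still need 0.0 mg).
Filling from the cheapest source first is optimal under one linear minimum: $1.80.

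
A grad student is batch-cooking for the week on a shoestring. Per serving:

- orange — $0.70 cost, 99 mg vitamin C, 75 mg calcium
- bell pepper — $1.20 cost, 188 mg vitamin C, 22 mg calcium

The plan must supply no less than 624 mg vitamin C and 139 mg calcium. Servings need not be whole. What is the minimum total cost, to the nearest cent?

At the optimum either one food covers both requirements or two foods hit both targets exactly; no other combination can be cheaper.
orange only: max(624/99, 139/75) = 6.303 servings → $4.41.
bell pepper only: max(624/188, 139/22) = 6.318 servings → $7.58.
orange + bell pepper with both tight: 1.04 servings and 2.771 servings → $4.05.
Cheapest feasible corner: $4.05.

$4.05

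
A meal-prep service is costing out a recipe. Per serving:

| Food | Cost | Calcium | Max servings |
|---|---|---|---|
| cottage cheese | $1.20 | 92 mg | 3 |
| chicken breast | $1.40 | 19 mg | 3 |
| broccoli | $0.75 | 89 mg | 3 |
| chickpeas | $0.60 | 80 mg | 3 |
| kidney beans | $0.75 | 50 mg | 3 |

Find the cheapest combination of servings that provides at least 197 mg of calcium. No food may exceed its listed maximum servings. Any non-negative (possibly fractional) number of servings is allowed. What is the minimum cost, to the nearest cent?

Cost per mg of calcium: chickpeas $0.0075, broccoli $0.0084, cottage cheese $0.0130, kidney beans $0.0150, chicken breast $0.0737.
Take 2.462 servings of chickpeas: +197.0 mg calcium for $1.48 (total $1.48, still need 0.0 mg).
Filling from the cheapest source first is optimal under one linear minimum: $1.48.

$1.48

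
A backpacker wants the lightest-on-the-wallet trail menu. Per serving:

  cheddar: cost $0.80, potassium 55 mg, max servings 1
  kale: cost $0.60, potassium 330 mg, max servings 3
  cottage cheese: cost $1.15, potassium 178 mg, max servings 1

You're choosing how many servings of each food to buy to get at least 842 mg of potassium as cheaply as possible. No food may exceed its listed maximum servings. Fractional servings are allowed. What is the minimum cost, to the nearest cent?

Cost per mg of potassium: kale $0.0018, cottage cheese $0.0065, cheddar $0.0145.
Take 2.552 servings of kale: +842.0 mg potassium for $1.53 (total $1.53, still need 0.0 mg).
Greedy by cheapest-per-mg is optimal for a single linear constraint, so the minimum cost is $1.53.

$1.53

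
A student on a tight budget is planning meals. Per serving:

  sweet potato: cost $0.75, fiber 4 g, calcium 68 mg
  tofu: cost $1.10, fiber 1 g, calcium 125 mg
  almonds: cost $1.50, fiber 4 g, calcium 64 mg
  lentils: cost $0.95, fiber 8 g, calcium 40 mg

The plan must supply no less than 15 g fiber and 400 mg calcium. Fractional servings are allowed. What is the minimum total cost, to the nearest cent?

This is a tiny linear program; its minimum lies at a vertex of the feasible set. List the vertices and price them.
sweet potato only: max(15/4, 400/68) = 5.882 servings → $4.41.
tofu only: max(15/1, 400/125) = 15 servings → $16.50.
almonds only: max(15/4, 400/64) = 6.25 servings → $9.38.
lentils only: max(15/8, 400/40) = 10 servings → $9.50.
sweet potato + tofu with both tight: 3.414 servings and 1.343 servings → $4.04.
sweet potato + almonds: the both-tight solution has a negative serving — not a feasible corner.
sweet potato + lentils: intersection lies outside the first quadrant.
tofu + almonds with both tight: 1.468 servings and 3.383 servings → $6.69.
tofu + lentils with both tight: 2.708 servings and 1.536 servings → $4.44.
almonds + lentils: the both-tight solution has a negative serving — not a feasible corner.
Cheapest feasible corner: $4.04.

$4.04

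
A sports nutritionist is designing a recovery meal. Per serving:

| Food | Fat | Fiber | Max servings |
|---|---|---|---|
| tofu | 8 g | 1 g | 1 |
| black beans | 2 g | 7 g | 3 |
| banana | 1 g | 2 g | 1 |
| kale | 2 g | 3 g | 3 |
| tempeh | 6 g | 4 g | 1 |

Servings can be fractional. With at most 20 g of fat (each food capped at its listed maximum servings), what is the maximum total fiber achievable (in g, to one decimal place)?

36.1 g

Fiber per g fat: black beans 3.5, banana 2, kale 1.5, tempeh 0.6667, tofu 0.125.
Take 3 servings of black beans: uses 6 g fat, +21.0 g fiber (running total 21.0 g).
Take 1 serving of banana: uses 1 g fat, +2.0 g fiber (running total 23.0 g).
Take 3 servings of kale: uses 6 g fat, +9.0 g fiber (running total 32.0 g).
Take 1 serving of tempeh: uses 6 g fat, +4.0 g fiber (running total 36.0 g).
Take 0.125 servings of tofu: uses 1 g fat, +0.1 g fiber (running total 36.1 g).
Filling greedily by fiber-per-g fat is optimal for one linear limit, giving 36.1 g.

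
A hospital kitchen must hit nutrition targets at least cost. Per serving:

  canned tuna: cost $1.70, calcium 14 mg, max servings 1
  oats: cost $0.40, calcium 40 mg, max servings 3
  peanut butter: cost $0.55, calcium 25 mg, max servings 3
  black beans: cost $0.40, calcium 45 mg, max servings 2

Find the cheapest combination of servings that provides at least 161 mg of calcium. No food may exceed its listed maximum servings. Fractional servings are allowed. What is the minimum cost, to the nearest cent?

Cost per mg of calcium: black beans $0.0089, oats $0.0100, peanut butter $0.0220, canned tuna $0.1214.
Take 2 servings of black beans: +90.0 mg calcium for $0.80 (total $0.80, still need 71.0 mg).
Take 1.775 servings of oats: +71.0 mg calcium for $0.71 (total $1.51, still need 0.0 mg).
Filling from the cheapest source first is optimal under one linear minimum: $1.51.

$1.51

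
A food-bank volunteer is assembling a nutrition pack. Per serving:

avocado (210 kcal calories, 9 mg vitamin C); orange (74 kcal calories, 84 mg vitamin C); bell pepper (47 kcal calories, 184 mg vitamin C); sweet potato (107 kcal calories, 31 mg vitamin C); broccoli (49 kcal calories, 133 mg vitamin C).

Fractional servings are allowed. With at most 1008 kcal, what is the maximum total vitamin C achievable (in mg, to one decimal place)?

3946.2 mg

Vitamin C per kcal: bell pepper 3.915, broccoli 2.714, orange 1.135, sweet potato 0.2897, avocado 0.04286.
With no serving limits, spend the whole calories allowance on bell pepper: 1008 kcal / 47 kcal × 184 mg = 3946.2 mg.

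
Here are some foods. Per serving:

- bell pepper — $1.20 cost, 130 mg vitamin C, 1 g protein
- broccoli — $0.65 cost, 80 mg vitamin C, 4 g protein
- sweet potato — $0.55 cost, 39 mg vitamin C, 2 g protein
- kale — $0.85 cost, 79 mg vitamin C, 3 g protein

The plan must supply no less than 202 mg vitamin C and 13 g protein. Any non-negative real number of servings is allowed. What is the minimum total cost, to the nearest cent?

Two binding constraints pin down two serving amounts, so the optimal mix uses at most two foods. The candidates are each food alone (scaled to the tighter of vitamin C/protein) and each pair with both constraints tight.
bell pepper only: max(202/130, 13/1) = 13 servings → $15.60.
broccoli only: max(202/80, 13/4) = 3.25 servings → $2.11.
sweet potato only: max(202/39, 13/2) = 6.5 servings → $3.58.
kale only: max(202/79, 13/3) = 4.333 servings → $3.68.
bell pepper + broccoli with both targets exact would need a negative amount; discard.
bell pepper + sweet potato: intersection lies outside the first quadrant.
bell pepper + kale: the both-tight solution has a negative serving — not a feasible corner.
broccoli + sweet potato with both targets exact would need a negative amount; discard.
broccoli + kale: the both-tight solution has a negative serving — not a feasible corner.
sweet potato + kale: intersection lies outside the first quadrant.
So the least-cost plan costs $2.11.

$2.11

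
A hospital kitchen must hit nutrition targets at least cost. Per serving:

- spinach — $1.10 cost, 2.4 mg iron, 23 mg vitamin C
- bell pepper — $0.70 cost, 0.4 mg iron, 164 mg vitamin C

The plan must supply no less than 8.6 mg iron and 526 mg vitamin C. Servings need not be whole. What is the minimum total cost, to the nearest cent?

For a min-cost LP with two ≥-constraints, a basic feasible solution has at most two positive variables.
spinach only: max(8.6/2.4, 526/23) = 22.87 servings → $25.16.
bell pepper only: max(8.6/0.4, 526/164) = 21.5 servings → $15.05.
spinach + bell pepper with both tight: 3.122 servings and 2.77 servings → $5.37.
So the least-cost plan costs $5.37.

$5.37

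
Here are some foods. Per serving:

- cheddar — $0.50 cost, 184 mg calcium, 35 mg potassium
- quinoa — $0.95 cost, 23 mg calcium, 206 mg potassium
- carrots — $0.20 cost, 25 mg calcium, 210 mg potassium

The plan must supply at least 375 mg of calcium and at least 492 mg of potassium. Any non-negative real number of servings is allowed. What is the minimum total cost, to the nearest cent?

This is a tiny linear program; its minimum lies at a vertex of the feasible set. List the vertices and price them.
cheddar only: max(375/184, 492/35) = 14.06 servings → $7.03.
quinoa only: max(375/23, 492/206) = 16.3 servings → $15.49.
carrots only: max(375/25, 492/210) = 15 servings → $3.00.
cheddar + quinoa with both tight: 1.777 servings and 2.086 servings → $2.87.
cheddar + carrots with both tight: 1.76 servings and 2.05 servings → $1.29.
quinoa + carrots: intersection lies outside the first quadrant.
Cheapest feasible corner: $1.29.

$1.29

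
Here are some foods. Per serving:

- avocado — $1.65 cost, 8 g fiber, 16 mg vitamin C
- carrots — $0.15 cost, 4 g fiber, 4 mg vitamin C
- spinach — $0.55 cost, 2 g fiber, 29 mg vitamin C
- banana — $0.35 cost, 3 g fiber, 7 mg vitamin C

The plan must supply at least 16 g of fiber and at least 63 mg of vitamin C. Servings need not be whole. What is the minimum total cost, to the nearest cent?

For a min-cost LP with two ≥-constraints, a basic feasible solution has at most two positive variables.
avocado only: max(16/8, 63/16) = 3.938 servings → $6.50.
carrots only: max(16/4, 63/4) = 15.75 servings → $2.36.
spinach only: max(16/2, 63/29) = 8 servings → $4.40.
banana only: max(16/3, 63/7) = 9 servings → $3.15.
avocado + carrots with both targets exact would need a negative amount; discard.
avocado + spinach with both tight: 1.69 servings and 1.24 servings → $3.47.
avocado + banana with both targets exact would need a negative amount; discard.
carrots + spinach with both tight: 3.13 servings and 1.741 servings → $1.43.
carrots + banana: the both-tight solution has a negative serving — not a feasible corner.
spinach + banana with both tight: 1.055 servings and 4.63 servings → $2.20.
Cheapest feasible corner: $1.43.

$1.43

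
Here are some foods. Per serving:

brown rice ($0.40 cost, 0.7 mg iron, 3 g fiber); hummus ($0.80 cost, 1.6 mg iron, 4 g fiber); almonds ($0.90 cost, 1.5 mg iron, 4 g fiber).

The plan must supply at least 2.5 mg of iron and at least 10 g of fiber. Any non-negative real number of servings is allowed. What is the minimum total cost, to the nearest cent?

Two binding constraints pin down two serving amounts, so the optimal mix uses at most two foods. The candidates are each food alone (scaled to the tighter of iron/fiber) and each pair with both constraints tight.
brown rice only: max(2.5/0.7, 10/3) = 3.571 servings → $1.43.
hummus only: max(2.5/1.6, 10/4) = 2.5 servings → $2.00.
almonds only: max(2.5/1.5, 10/4) = 2.5 servings → $2.25.
brown rice + hummus with both tight: 3 servings and 0.25 servings → $1.40.
brown rice + almonds with both tight: 2.941 servings and 0.2941 servings → $1.44.
hummus + almonds with both targets exact would need a negative amount; discard.
Cheapest feasible corner: $1.40.

$1.40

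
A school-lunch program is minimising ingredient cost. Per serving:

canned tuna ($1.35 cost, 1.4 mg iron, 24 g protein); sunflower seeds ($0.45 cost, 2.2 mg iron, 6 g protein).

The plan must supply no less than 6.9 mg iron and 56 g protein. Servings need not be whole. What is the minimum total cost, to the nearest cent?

For a min-cost LP with two ≥-constraints, a basic feasible solution has at most two positive variables.
canned tuna only: max(6.9/1.4, 56/24) = 4.929 servings → $6.65.
sunflower seeds only: max(6.9/2.2, 56/6) = 9.333 servings → $4.20.
canned tuna + sunflower seeds with both tight: 1.842 servings and 1.964 servings → $3.37.
Cheapest feasible corner: $3.37.

$3.37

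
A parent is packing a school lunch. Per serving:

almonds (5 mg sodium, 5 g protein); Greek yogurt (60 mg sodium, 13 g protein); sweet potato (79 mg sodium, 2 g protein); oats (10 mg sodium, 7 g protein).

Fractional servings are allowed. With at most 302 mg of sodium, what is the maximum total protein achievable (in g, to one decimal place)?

302.0 g

Protein per mg sodium: almonds 1, oats 0.7, Greek yogurt 0.2167, sweet potato 0.02532.
With no serving limits, spend the whole sodium allowance on almonds: 302 mg / 5 mg × 5 g = 302.0 g.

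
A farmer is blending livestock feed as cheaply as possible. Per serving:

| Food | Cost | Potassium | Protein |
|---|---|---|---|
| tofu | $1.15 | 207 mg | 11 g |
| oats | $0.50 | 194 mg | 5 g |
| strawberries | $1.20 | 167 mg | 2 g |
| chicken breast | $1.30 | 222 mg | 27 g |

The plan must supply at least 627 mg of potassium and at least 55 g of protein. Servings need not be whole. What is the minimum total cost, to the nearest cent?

The cheapest plan sits at a corner of the feasible region — with two constraints it uses at most two foods.
tofu only: max(627/207, 55/11) = 5 servings → $5.75.
oats only: max(627/194, 55/5) = 11 servings → $5.50.
strawberries only: max(627/167, 55/2) = 27.5 servings → $33.00.
chicken breast only: max(627/222, 55/27) = 2.824 servings → $3.67.
tofu + oats with both targets exact would need a negative amount; discard.
tofu + strawberries: the both-tight solution has a negative serving — not a feasible corner.
tofu + chicken breast with both tight: 1.5 servings and 1.426 servings → $3.58.
oats + strawberries with both targets exact would need a negative amount; discard.
oats + chicken breast with both tight: 1.143 servings and 1.825 servings → $2.94.
strawberries + chicken breast with both tight: 1.161 servings and 1.951 servings → $3.93.
So the least-cost plan costs $2.94.

$2.94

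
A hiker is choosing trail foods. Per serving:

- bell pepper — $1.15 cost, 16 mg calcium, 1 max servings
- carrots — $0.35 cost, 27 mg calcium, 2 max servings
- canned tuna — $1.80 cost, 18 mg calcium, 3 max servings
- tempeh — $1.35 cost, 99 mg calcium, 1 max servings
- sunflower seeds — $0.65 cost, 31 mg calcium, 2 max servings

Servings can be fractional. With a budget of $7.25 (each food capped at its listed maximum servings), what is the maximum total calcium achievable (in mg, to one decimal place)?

Calcium per dollar: carrots 77.14, tempeh 73.33, sunflower seeds 47.69, bell pepper 13.91, canned tuna 10.
Take 2 servings of carrots: spends $0.70, +54.0 mg calcium (running total 54.0 mg).
Take 1 serving of tempeh: spends $1.35, +99.0 mg calcium (running total 153.0 mg).
Take 2 servings of sunflower seeds: spends $1.30, +62.0 mg calcium (running total 215.0 mg).
Take 1 serving of bell pepper: spends $1.15, +16.0 mg calcium (running total 231.0 mg).
Take 1.528 servings of canned tuna: spends $2.75, +27.5 mg calcium (running total 258.5 mg).
Filling greedily by calcium-per-dollar is optimal for one linear limit, giving 258.5 mg.

258.5 mg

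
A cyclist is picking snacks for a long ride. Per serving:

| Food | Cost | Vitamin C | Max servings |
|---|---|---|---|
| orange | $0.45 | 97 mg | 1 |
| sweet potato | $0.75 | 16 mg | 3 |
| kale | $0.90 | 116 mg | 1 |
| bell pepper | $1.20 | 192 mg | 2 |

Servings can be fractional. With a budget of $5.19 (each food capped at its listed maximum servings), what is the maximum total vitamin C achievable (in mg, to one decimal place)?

627.7 mg

Vitamin C per dollar: orange 215.6, bell pepper 160, kale 128.9, sweet potato 21.33.
Take 1 serving of orange: spends $0.45, +97.0 mg vitamin C (running total 97.0 mg).
Take 2 servings of bell pepper: spends $2.40, +384.0 mg vitamin C (running total 481.0 mg).
Take 1 serving of kale: spends $0.90, +116.0 mg vitamin C (running total 597.0 mg).
Take 1.92 servings of sweet potato: spends $1.44, +30.7 mg vitamin C (running total 627.7 mg).
Filling greedily by vitamin C-per-dollar is optimal for one linear limit, giving 627.7 mg.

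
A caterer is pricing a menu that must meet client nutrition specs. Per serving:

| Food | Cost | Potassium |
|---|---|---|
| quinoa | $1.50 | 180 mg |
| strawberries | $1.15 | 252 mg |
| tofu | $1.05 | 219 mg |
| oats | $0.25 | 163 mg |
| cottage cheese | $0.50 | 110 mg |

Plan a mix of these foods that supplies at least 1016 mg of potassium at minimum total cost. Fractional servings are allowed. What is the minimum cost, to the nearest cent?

$1.56

Cost per mg of potassium: oats $0.0015, cottage cheese $0.0045, strawberries $0.0046, tofu $0.0048, quinoa $0.0083.
With no serving limits, use only oats: 1016 mg / 163 mg = 6.233 servings × $0.25 = $1.56.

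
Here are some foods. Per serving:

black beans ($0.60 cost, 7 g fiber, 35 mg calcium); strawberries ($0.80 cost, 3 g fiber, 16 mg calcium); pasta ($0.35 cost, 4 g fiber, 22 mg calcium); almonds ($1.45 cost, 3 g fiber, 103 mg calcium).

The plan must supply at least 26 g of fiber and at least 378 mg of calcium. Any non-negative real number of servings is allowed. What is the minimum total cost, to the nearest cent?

black beans only: max(26/7, 378/35) = 10.8 servings → $6.48.
strawberries only: max(26/3, 378/16) = 23.62 servings → $18.90.
pasta only: max(26/4, 378/22) = 17.18 servings → $6.01.
almonds only: max(26/3, 378/103) = 8.667 servings → $12.57.
black beans + strawberries: the both-tight solution has a negative serving — not a feasible corner.
black beans + pasta: the both-tight solution has a negative serving — not a feasible corner.
black beans + almonds with both tight: 2.506 servings and 2.818 servings → $5.59.
strawberries + pasta with both targets exact would need a negative amount; discard.
strawberries + almonds with both tight: 5.916 servings and 2.751 servings → $8.72.
pasta + almonds with both tight: 4.462 servings and 2.717 servings → $5.50.
Cheapest feasible corner: $5.50.

$5.50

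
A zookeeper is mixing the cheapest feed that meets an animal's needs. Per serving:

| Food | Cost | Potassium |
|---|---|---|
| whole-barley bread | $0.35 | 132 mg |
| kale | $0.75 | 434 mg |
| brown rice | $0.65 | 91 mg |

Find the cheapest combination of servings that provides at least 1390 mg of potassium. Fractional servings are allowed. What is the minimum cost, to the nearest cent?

Cost per mg of potassium: kale $0.0017, whole-barley bread $0.0027, brown rice $0.0071.
With no serving limits, use only kale: 1390 mg / 434 mg = 3.203 servings × $0.75 = $2.40.

$2.40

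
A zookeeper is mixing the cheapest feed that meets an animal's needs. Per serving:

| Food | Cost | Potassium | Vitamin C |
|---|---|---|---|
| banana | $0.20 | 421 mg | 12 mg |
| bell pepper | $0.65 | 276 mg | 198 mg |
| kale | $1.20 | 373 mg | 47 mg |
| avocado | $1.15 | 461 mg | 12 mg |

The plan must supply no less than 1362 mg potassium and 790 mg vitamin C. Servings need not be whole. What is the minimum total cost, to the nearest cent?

$2.70

Two binding constraints pin down two serving amounts, so the optimal mix uses at most two foods. The candidates are each food alone (scaled to the tighter of potassium/vitamin C) and each pair with both constraints tight.
banana only: max(1362/421, 790/12) = 65.83 servings → $13.17.
bell pepper only: max(1362/276, 790/198) = 4.935 servings → $3.21.
kale only: max(1362/373, 790/47) = 16.81 servings → $20.17.
avocado only: max(1362/461, 790/12) = 65.83 servings → $75.71.
banana + bell pepper with both tight: 0.6451 servings and 3.951 servings → $2.70.
banana + kale: the both-tight solution has a negative serving — not a feasible corner.
banana + avocado: the both-tight solution has a negative serving — not a feasible corner.
bell pepper + kale with both tight: 3.789 servings and 0.8481 servings → $3.48.
bell pepper + avocado with both tight: 3.954 servings and 0.587 servings → $3.25.
kale + avocado with both targets exact would need a negative amount; discard.
So the least-cost plan costs $2.70.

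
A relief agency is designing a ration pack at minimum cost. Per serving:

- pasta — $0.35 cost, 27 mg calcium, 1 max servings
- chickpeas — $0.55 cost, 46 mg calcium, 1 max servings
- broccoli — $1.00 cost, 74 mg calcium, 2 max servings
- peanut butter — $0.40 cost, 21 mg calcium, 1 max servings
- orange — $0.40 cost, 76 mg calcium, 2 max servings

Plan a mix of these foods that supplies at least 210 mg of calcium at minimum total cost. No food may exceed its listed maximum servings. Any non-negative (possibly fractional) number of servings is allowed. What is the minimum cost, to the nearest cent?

Cost per mg of calcium: orange $0.0053, chickpeas $0.0120, pasta $0.0130, broccoli $0.0135, peanut butter $0.0190.
Take 2 servings of orange: +152.0 mg calcium for $0.80 (total $0.80, still need 58.0 mg).
Take 1 serving of chickpeas: +46.0 mg calcium for $0.55 (total $1.35, still need 12.0 mg).
Take 0.4444 servings of pasta: +12.0 mg calcium for $0.16 (total $1.51, still need 0.0 mg).
Filling from the cheapest source first is optimal under one linear minimum: $1.51.

$1.51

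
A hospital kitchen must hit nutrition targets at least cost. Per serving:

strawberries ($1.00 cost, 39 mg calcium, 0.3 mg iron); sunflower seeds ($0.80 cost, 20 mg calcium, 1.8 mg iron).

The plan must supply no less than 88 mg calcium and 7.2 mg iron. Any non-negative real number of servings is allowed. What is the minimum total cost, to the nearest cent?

Minimising a linear cost over {calcium ≥ 88, iron ≥ 7.2, servings ≥ 0} — the optimum is at a vertex, using one or two foods.
strawberries only: max(88/39, 7.2/0.3) = 24 servings → $24.00.
sunflower seeds only: max(88/20, 7.2/1.8) = 4.4 servings → $3.52.
strawberries + sunflower seeds with both tight: 0.2243 servings and 3.963 servings → $3.39.
The minimum over all feasible corners is $3.39.

$3.39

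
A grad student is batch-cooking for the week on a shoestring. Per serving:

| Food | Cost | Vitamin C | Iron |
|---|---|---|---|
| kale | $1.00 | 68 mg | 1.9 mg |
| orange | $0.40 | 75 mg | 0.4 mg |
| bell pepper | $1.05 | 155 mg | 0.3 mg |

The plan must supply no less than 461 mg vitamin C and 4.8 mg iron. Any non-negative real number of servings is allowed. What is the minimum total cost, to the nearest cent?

$3.43

At the optimum either one food covers both requirements or two foods hit both targets exactly; no other combination can be cheaper.
kale only: max(461/68, 4.8/1.9) = 6.779 servings → $6.78.
orange only: max(461/75, 4.8/0.4) = 12 servings → $4.80.
bell pepper only: max(461/155, 4.8/0.3) = 16 servings → $16.80.
kale + orange with both tight: 1.523 servings and 4.766 servings → $3.43.
kale + bell pepper with both tight: 2.21 servings and 2.005 servings → $4.31.
orange + bell pepper: the both-tight solution has a negative serving — not a feasible corner.
The minimum over all feasible corners is $3.43.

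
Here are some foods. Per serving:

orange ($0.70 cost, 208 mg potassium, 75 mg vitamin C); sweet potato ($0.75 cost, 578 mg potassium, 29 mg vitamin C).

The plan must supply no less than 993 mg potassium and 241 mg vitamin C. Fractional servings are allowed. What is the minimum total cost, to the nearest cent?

$2.56

orange only: max(993/208, 241/75) = 4.774 servings → $3.34.
sweet potato only: max(993/578, 241/29) = 8.31 servings → $6.23.
orange + sweet potato with both tight: 2.961 servings and 0.6524 servings → $2.56.
So the least-cost plan costs $2.56.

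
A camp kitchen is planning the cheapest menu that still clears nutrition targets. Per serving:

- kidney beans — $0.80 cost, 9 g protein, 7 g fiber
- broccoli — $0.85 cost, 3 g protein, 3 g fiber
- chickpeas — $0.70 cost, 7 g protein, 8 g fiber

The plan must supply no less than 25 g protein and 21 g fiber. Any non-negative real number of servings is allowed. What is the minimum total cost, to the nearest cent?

$2.27

Minimising a linear cost over {protein ≥ 25, fiber ≥ 21, servings ≥ 0} — the optimum is at a vertex, using one or two foods.
kidney beans only: max(25/9, 21/7) = 3 servings → $2.40.
broccoli only: max(25/3, 21/3) = 8.333 servings → $7.08.
chickpeas only: max(25/7, 21/8) = 3.571 servings → $2.50.
kidney beans + broccoli with both tight: 2 servings and 2.333 servings → $3.58.
kidney beans + chickpeas with both tight: 2.304 servings and 0.6087 servings → $2.27.
broccoli + chickpeas: the both-tight solution has a negative serving — not a feasible corner.
Cheapest feasible corner: $2.27.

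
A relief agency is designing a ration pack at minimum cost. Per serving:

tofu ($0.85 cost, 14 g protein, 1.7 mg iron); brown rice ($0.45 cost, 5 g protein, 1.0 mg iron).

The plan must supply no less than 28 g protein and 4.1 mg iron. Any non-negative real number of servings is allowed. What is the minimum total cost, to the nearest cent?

A basic optimal solution has at most two foods positive. Try each food alone and each pair with both targets met exactly.
tofu only: max(28/14, 4.1/1.7) = 2.412 servings → $2.05.
brown rice only: max(28/5, 4.1/1.0) = 5.6 servings → $2.52.
tofu + brown rice with both tight: 1.364 servings and 1.782 servings → $1.96.
Cheapest feasible corner: $1.96.

$1.96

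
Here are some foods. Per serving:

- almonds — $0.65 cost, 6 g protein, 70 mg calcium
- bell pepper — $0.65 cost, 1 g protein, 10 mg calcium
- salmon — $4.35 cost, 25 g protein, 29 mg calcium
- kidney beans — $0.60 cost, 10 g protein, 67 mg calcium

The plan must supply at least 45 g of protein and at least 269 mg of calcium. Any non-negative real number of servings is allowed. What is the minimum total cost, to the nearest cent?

$2.70

Compare the cost at each extreme point of the feasible region.
almonds only: max(45/6, 269/70) = 7.5 servings → $4.88.
bell pepper only: max(45/1, 269/10) = 45 servings → $29.25.
salmon only: max(45/25, 269/29) = 9.276 servings → $40.35.
kidney beans only: max(45/10, 269/67) = 4.5 servings → $2.70.
almonds + bell pepper: the both-tight solution has a negative serving — not a feasible corner.
almonds + salmon with both tight: 3.439 servings and 0.9746 servings → $6.47.
almonds + kidney beans: the both-tight solution has a negative serving — not a feasible corner.
bell pepper + salmon with both tight: 24.52 servings and 0.819 servings → $19.50.
bell pepper + kidney beans: the both-tight solution has a negative serving — not a feasible corner.
salmon + kidney beans with both tight: 0.2347 servings and 3.913 servings → $3.37.
Cheapest feasible corner: $2.70.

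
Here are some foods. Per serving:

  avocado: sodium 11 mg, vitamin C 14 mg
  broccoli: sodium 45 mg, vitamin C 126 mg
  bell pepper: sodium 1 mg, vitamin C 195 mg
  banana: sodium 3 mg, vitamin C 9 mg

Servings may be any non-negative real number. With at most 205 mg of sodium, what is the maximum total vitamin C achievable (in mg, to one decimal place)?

Vitamin C per mg sodium: bell pepper 195, banana 3, broccoli 2.8, avocado 1.273.
With no serving limits, spend the whole sodium allowance on bell pepper: 205 mg / 1 mg × 195 mg = 39975.0 mg.

39975.0 mg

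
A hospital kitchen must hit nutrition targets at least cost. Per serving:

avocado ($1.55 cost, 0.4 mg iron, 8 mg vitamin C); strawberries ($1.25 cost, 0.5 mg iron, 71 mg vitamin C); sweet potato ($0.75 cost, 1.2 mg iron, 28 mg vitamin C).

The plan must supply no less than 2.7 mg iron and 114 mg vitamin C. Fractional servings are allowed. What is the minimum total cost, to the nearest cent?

An LP optimum is at a vertex; with two nutrient constraints at most two foods are used. Check each candidate.
avocado only: max(2.7/0.4, 114/8) = 14.25 servings → $22.09.
strawberries only: max(2.7/0.5, 114/71) = 5.4 servings → $6.75.
sweet potato only: max(2.7/1.2, 114/28) = 4.071 servings → $3.05.
avocado + strawberries with both tight: 5.52 servings and 0.9836 servings → $9.79.
avocado + sweet potato with both targets exact would need a negative amount; discard.
strawberries + sweet potato with both tight: 0.8596 servings and 1.892 servings → $2.49.
Cheapest feasible corner: $2.49.

$2.49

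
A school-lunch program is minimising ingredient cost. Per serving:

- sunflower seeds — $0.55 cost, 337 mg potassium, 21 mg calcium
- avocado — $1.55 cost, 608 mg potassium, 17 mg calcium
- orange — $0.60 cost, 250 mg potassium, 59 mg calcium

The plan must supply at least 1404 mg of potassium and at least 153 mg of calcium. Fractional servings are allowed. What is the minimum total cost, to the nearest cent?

Two binding constraints pin down two serving amounts, so the optimal mix uses at most two foods. The candidates are each food alone (scaled to the tighter of potassium/calcium) and each pair with both constraints tight.
sunflower seeds only: max(1404/337, 153/21) = 7.286 servings → $4.01.
avocado only: max(1404/608, 153/17) = 9 servings → $13.95.
orange only: max(1404/250, 153/59) = 5.616 servings → $3.37.
sunflower seeds + avocado: intersection lies outside the first quadrant.
sunflower seeds + orange with both tight: 3.047 servings and 1.509 servings → $2.58.
avocado + orange with both tight: 1.41 servings and 2.187 servings → $3.50.
So the least-cost plan costs $2.58.

$2.58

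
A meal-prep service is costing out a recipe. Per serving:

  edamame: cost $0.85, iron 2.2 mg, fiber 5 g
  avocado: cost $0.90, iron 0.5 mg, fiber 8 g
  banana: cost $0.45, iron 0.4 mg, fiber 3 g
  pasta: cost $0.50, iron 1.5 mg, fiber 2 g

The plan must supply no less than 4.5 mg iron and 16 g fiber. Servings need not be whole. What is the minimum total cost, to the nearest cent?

Minimising a linear cost over {iron ≥ 4.5, fiber ≥ 16, servings ≥ 0} — the optimum is at a vertex, using one or two foods.
edamame only: max(4.5/2.2, 16/5) = 3.2 servings → $2.72.
avocado only: max(4.5/0.5, 16/8) = 9 servings → $8.10.
banana only: max(4.5/0.4, 16/3) = 11.25 servings → $5.06.
pasta only: max(4.5/1.5, 16/2) = 8 servings → $4.00.
edamame + avocado with both tight: 1.854 servings and 0.8411 servings → $2.33.
edamame + banana with both tight: 1.543 servings and 2.761 servings → $2.55.
edamame + pasta with both targets exact would need a negative amount; discard.
avocado + banana: the both-tight solution has a negative serving — not a feasible corner.
avocado + pasta with both tight: 1.364 servings and 2.545 servings → $2.50.
banana + pasta with both tight: 4.054 servings and 1.919 servings → $2.78.
Cheapest feasible corner: $2.33.

$2.33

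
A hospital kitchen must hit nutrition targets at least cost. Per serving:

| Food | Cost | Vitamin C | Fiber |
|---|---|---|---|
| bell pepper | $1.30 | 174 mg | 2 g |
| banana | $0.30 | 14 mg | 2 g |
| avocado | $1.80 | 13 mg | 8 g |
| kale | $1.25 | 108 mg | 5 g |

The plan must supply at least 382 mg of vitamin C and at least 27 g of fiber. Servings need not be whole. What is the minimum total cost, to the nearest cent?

$5.26

Check every corner: each single food scaled to meet both minima, and each pair solved so both constraints bind.
bell pepper only: max(382/174, 27/2) = 13.5 servings → $17.55.
banana only: max(382/14, 27/2) = 27.29 servings → $8.19.
avocado only: max(382/13, 27/8) = 29.38 servings → $52.89.
kale only: max(382/108, 27/5) = 5.4 servings → $6.75.
bell pepper + banana with both tight: 1.206 servings and 12.29 servings → $5.26.
bell pepper + avocado with both tight: 1.98 servings and 2.88 servings → $7.76.
bell pepper + kale: intersection lies outside the first quadrant.
banana + avocado: intersection lies outside the first quadrant.
banana + kale with both tight: 6.89 servings and 2.644 servings → $5.37.
avocado + kale with both tight: 1.259 servings and 3.385 servings → $6.50.
So the least-cost plan costs $5.26.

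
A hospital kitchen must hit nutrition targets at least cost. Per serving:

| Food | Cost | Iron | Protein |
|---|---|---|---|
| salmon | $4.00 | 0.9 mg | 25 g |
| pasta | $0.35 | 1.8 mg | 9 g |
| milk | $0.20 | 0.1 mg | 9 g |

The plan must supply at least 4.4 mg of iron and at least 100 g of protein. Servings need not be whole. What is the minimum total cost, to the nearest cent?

$2.51

salmon only: max(4.4/0.9, 100/25) = 4.889 servings → $19.56.
pasta only: max(4.4/1.8, 100/9) = 11.11 servings → $3.89.
milk only: max(4.4/0.1, 100/9) = 44 servings → $8.80.
salmon + pasta with both tight: 3.805 servings and 0.542 servings → $15.41.
salmon + milk: intersection lies outside the first quadrant.
pasta + milk with both tight: 1.935 servings and 9.176 servings → $2.51.
So the least-cost plan costs $2.51.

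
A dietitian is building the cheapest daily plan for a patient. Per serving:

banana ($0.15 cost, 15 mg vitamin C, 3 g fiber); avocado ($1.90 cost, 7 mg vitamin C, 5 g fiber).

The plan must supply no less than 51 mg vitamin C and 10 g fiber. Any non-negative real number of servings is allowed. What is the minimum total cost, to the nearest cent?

$0.51

Check every corner: each single food scaled to meet both minima, and each pair solved so both constraints bind.
banana only: max(51/15, 10/3) = 3.4 servings → $0.51.
avocado only: max(51/7, 10/5) = 7.286 servings → $13.84.
banana + avocado: intersection lies outside the first quadrant.
Cheapest feasible corner: $0.51.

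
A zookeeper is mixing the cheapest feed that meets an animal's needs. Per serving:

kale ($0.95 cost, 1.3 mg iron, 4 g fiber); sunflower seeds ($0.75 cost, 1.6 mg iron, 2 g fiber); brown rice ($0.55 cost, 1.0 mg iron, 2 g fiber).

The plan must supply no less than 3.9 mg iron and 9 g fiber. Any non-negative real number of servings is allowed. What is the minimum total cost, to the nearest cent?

$2.35

At the optimum either one food covers both requirements or two foods hit both targets exactly; no other combination can be cheaper.
kale only: max(3.9/1.3, 9/4) = 3 servings → $2.85.
sunflower seeds only: max(3.9/1.6, 9/2) = 4.5 servings → $3.38.
brown rice only: max(3.9/1.0, 9/2) = 4.5 servings → $2.48.
kale + sunflower seeds with both tight: 1.737 servings and 1.026 servings → $2.42.
kale + brown rice with both tight: 0.8571 servings and 2.786 servings → $2.35.
sunflower seeds + brown rice: intersection lies outside the first quadrant.
So the least-cost plan costs $2.35.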